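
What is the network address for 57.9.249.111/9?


IP:   00111001.00001001.11111001.01101111
Mask: 11111111.10000000.00000000.00000000
AND operation:
Net:  00111001.00000000.00000000.00000000
Network: 57.0.0.0/9


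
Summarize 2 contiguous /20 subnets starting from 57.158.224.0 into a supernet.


Original prefix: /20
Number of subnets: 2 = 2^1
New prefix = 20 - 1 = 19
Supernet: 57.158.224.0/19


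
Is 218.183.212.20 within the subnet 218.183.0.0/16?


Subnet network: 218.183.0.0
Test IP AND mask: 218.183.0.0
Yes, 218.183.212.20 is in 218.183.0.0/16


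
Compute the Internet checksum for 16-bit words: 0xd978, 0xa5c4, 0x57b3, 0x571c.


Sum all words (with carry folding):
+ 0xd978 = 0xd978
+ 0xa5c4 = 0x7f3d
+ 0x57b3 = 0xd6f0
+ 0x571c = 0x2e0d
One's complement: ~0x2e0d
Checksum = 0xd1f2


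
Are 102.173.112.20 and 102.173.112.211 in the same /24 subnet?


Mask: 255.255.255.0
102.173.112.20 AND mask = 102.173.112.0
102.173.112.211 AND mask = 102.173.112.0
Yes, same subnet (102.173.112.0)


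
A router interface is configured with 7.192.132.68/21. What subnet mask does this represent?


/21 means 21 network bits, 11 host bits
Binary: 11111111111111111111100000000000
Mask: 255.255.248.0


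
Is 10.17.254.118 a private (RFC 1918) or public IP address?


RFC 1918 private ranges:
  10.0.0.0/8 (10.0.0.0 - 10.255.255.255)
  172.16.0.0/12 (172.16.0.0 - 172.31.255.255)
  192.168.0.0/16 (192.168.0.0 - 192.168.255.255)
Private (in 10.0.0.0/8)


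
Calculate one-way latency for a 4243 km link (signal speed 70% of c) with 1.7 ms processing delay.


Speed = 0.7 * 3e5 km/s = 210000 km/s
Propagation delay = 4243 / 210000 = 0.0202 s = 20.2048 ms
Processing delay = 1.7 ms
Total one-way latency = 21.9048 ms


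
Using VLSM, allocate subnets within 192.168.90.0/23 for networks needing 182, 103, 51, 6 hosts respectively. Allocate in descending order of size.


182 hosts -> /24 (254 usable): 192.168.90.0/24
103 hosts -> /25 (126 usable): 192.168.91.0/25
51 hosts -> /26 (62 usable): 192.168.91.128/26
6 hosts -> /29 (6 usable): 192.168.91.192/29
Allocation: 192.168.90.0/24 (182 hosts, 254 usable); 192.168.91.0/25 (103 hosts, 126 usable); 192.168.91.128/26 (51 hosts, 62 usable); 192.168.91.192/29 (6 hosts, 6 usable)


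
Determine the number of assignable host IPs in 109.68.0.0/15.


Host bits = 32 - 15 = 17
Total addresses = 2^17 = 131072
Usable = total - 2 (network and broadcast)
Usable hosts: 131070


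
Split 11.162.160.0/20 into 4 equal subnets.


New prefix = 20 + 2 = 22
Each subnet has 1024 addresses
  11.162.160.0/22
  11.162.164.0/22
  11.162.168.0/22
  11.162.172.0/22
Subnets: 11.162.160.0/22, 11.162.164.0/22, 11.162.168.0/22, 11.162.172.0/22


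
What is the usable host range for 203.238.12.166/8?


Network: 203.0.0.0
Broadcast: 203.255.255.255
First usable = network + 1
Last usable = broadcast - 1
Range: 203.0.0.1 to 203.255.255.254


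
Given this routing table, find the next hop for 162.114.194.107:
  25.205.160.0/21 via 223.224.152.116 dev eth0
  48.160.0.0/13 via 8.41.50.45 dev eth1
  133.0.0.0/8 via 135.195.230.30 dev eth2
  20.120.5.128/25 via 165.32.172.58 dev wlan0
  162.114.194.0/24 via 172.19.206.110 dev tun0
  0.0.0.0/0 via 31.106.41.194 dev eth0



Longest prefix match for 162.114.194.107:
  /21 25.205.160.0: no
  /13 48.160.0.0: no
  /8 133.0.0.0: no
  /25 20.120.5.128: no
  /24 162.114.194.0: MATCH
  /0 0.0.0.0: MATCH
Selected: next-hop 172.19.206.110 via tun0 (matched /24)


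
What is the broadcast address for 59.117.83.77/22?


Network: 59.117.80.0/22
Host bits = 10
Set all host bits to 1:
Broadcast: 59.117.83.255


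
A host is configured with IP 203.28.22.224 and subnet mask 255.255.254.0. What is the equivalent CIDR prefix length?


Binary: 11111111.11111111.11111110.00000000
Count leading 1s
Prefix: /23


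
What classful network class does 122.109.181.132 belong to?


First octet: 122
Binary: 01111010
0xxxxxxx -> Class A (1-126)
Class A, default mask 255.0.0.0 (/8)


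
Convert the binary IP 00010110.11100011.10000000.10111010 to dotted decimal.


00010110 = 22
11100011 = 227
10000000 = 128
10111010 = 186
IP: 22.227.128.186


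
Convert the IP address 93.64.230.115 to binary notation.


93 = 01011101
64 = 01000000
230 = 11100110
115 = 01110011
Binary: 01011101.01000000.11100110.01110011


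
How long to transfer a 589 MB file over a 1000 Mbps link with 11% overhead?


Effective throughput = 1000 * (1 - 11/100) = 890 Mbps
File size in Mb = 589 * 8 = 4712 Mb
Time = 4712 / 890
Time = 5.2944 seconds


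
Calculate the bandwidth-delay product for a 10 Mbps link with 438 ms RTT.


BDP = bandwidth * RTT
= 10 Mbps * 438 ms
= 10 * 1e6 * 438 / 1000 bits
= 4380000 bits
= 547500 bytes
= 534.668 KB
BDP = 4380000 bits (547500 bytes)


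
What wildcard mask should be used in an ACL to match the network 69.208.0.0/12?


Subnet mask: 255.240.0.0
Wildcard = 255.255.255.255 - subnet mask
255 - 255 = 0
255 - 240 = 15
255 - 0 = 255
255 - 0 = 255
Wildcard: 0.15.255.255


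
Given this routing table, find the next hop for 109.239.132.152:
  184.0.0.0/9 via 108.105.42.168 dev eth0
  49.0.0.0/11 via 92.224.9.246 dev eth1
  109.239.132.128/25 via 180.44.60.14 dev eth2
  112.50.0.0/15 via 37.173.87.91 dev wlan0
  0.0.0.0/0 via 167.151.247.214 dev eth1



Longest prefix match for 109.239.132.152:
  /9 184.0.0.0: no
  /11 49.0.0.0: no
  /25 109.239.132.128: MATCH
  /15 112.50.0.0: no
  /0 0.0.0.0: MATCH
Selected: next-hop 180.44.60.14 via eth2 (matched /25)


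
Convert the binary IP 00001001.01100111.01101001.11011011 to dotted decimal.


00001001 = 9
01100111 = 103
01101001 = 105
11011011 = 219
IP: 9.103.105.219


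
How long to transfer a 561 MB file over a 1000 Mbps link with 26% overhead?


Effective throughput = 1000 * (1 - 26/100) = 740 Mbps
File size in Mb = 561 * 8 = 4488 Mb
Time = 4488 / 740
Time = 6.0649 seconds


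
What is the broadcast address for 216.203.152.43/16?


Network: 216.203.0.0/16
Host bits = 16
Set all host bits to 1:
Broadcast: 216.203.255.255


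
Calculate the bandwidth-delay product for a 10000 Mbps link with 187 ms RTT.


BDP = bandwidth * RTT
= 10000 Mbps * 187 ms
= 10000 * 1e6 * 187 / 1000 bits
= 1870000000 bits
= 233750000 bytes
= 228271.4844 KB
BDP = 1870000000 bits (233750000 bytes)


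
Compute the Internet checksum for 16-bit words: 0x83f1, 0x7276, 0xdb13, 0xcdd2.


Sum all words (with carry folding):
+ 0x83f1 = 0x83f1
+ 0x7276 = 0xf667
+ 0xdb13 = 0xd17b
+ 0xcdd2 = 0x9f4e
One's complement: ~0x9f4e
Checksum = 0x60b1


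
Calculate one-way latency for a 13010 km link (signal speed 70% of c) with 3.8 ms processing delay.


Speed = 0.7 * 3e5 km/s = 210000 km/s
Propagation delay = 13010 / 210000 = 0.062 s = 61.9524 ms
Processing delay = 3.8 ms
Total one-way latency = 65.7524 ms


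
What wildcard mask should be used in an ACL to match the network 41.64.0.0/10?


Subnet mask: 255.192.0.0
Wildcard = 255.255.255.255 - subnet mask
255 - 255 = 0
255 - 192 = 63
255 - 0 = 255
255 - 0 = 255
Wildcard: 0.63.255.255


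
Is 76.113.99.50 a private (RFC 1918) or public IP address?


RFC 1918 private ranges:
  10.0.0.0/8 (10.0.0.0 - 10.255.255.255)
  172.16.0.0/12 (172.16.0.0 - 172.31.255.255)
  192.168.0.0/16 (192.168.0.0 - 192.168.255.255)
Public (not in any RFC 1918 range)


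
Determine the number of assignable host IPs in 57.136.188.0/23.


Host bits = 32 - 23 = 9
Total addresses = 2^9 = 512
Usable = total - 2 (network and broadcast)
Usable hosts: 510


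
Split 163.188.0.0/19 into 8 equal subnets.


New prefix = 19 + 3 = 22
Each subnet has 1024 addresses
  163.188.0.0/22
  163.188.4.0/22
  163.188.8.0/22
  163.188.12.0/22
  163.188.16.0/22
  163.188.20.0/22
  163.188.24.0/22
  163.188.28.0/22
Subnets: 163.188.0.0/22, 163.188.4.0/22, 163.188.8.0/22, 163.188.12.0/22, 163.188.16.0/22, 163.188.20.0/22, 163.188.24.0/22, 163.188.28.0/22


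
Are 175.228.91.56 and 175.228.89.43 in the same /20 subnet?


Mask: 255.255.240.0
175.228.91.56 AND mask = 175.228.80.0
175.228.89.43 AND mask = 175.228.80.0
Yes, same subnet (175.228.80.0)


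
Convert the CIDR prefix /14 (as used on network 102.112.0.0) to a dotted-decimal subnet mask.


/14 means 14 network bits, 18 host bits
Binary: 11111111111111000000000000000000
Mask: 255.252.0.0


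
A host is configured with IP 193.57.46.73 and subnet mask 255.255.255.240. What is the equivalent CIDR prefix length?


Binary: 11111111.11111111.11111111.11110000
Count leading 1s
Prefix: /28


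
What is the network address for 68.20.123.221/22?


IP:   01000100.00010100.01111011.11011101
Mask: 11111111.11111111.11111100.00000000
AND operation:
Net:  01000100.00010100.01111000.00000000
Network: 68.20.120.0/22


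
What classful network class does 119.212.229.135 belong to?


First octet: 119
Binary: 01110111
0xxxxxxx -> Class A (1-126)
Class A, default mask 255.0.0.0 (/8)


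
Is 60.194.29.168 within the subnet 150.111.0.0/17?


Subnet network: 150.111.0.0
Test IP AND mask: 60.194.0.0
No, 60.194.29.168 is not in 150.111.0.0/17


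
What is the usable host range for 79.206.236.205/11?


Network: 79.192.0.0
Broadcast: 79.223.255.255
First usable = network + 1
Last usable = broadcast - 1
Range: 79.192.0.1 to 79.223.255.254


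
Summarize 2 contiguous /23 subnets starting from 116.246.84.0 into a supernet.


Original prefix: /23
Number of subnets: 2 = 2^1
New prefix = 23 - 1 = 22
Supernet: 116.246.84.0/22


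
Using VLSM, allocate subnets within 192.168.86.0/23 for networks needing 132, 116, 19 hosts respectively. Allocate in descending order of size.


132 hosts -> /24 (254 usable): 192.168.86.0/24
116 hosts -> /25 (126 usable): 192.168.87.0/25
19 hosts -> /27 (30 usable): 192.168.87.128/27
Allocation: 192.168.86.0/24 (132 hosts, 254 usable); 192.168.87.0/25 (116 hosts, 126 usable); 192.168.87.128/27 (19 hosts, 30 usable)


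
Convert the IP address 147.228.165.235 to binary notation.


147 = 10010011
228 = 11100100
165 = 10100101
235 = 11101011
Binary: 10010011.11100100.10100101.11101011


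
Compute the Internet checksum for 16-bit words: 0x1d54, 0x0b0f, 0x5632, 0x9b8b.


Sum all words (with carry folding):
+ 0x1d54 = 0x1d54
+ 0x0b0f = 0x2863
+ 0x5632 = 0x7e95
+ 0x9b8b = 0x1a21
One's complement: ~0x1a21
Checksum = 0xe5de


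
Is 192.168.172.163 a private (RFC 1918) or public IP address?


RFC 1918 private ranges:
  10.0.0.0/8 (10.0.0.0 - 10.255.255.255)
  172.16.0.0/12 (172.16.0.0 - 172.31.255.255)
  192.168.0.0/16 (192.168.0.0 - 192.168.255.255)
Private (in 192.168.0.0/16)


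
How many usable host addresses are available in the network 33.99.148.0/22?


Host bits = 32 - 22 = 10
Total addresses = 2^10 = 1024
Usable = total - 2 (network and broadcast)
Usable hosts: 1022


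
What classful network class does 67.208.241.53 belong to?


First octet: 67
Binary: 01000011
0xxxxxxx -> Class A (1-126)
Class A, default mask 255.0.0.0 (/8)


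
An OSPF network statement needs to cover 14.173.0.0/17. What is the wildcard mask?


Subnet mask: 255.255.128.0
Wildcard = 255.255.255.255 - subnet mask
255 - 255 = 0
255 - 255 = 0
255 - 128 = 127
255 - 0 = 255
Wildcard: 0.0.127.255


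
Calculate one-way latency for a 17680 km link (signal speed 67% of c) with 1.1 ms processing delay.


Speed = 0.67 * 3e5 km/s = 201000 km/s
Propagation delay = 17680 / 201000 = 0.088 s = 87.9602 ms
Processing delay = 1.1 ms
Total one-way latency = 89.0602 ms


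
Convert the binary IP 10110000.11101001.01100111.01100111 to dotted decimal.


10110000 = 176
11101001 = 233
01100111 = 103
01100111 = 103
IP: 176.233.103.103


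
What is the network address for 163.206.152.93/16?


IP:   10100011.11001110.10011000.01011101
Mask: 11111111.11111111.00000000.00000000
AND operation:
Net:  10100011.11001110.00000000.00000000
Network: 163.206.0.0/16


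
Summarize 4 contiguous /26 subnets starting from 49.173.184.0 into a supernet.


Original prefix: /26
Number of subnets: 4 = 2^2
New prefix = 26 - 2 = 24
Supernet: 49.173.184.0/24


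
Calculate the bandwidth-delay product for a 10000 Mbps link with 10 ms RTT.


BDP = bandwidth * RTT
= 10000 Mbps * 10 ms
= 10000 * 1e6 * 10 / 1000 bits
= 100000000 bits
= 12500000 bytes
= 12207.0312 KB
BDP = 100000000 bits (12500000 bytes)


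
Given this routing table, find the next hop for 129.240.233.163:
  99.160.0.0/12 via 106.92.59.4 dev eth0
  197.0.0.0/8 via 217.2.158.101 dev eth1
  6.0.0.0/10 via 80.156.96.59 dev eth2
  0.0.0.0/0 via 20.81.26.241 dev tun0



Longest prefix match for 129.240.233.163:
  /12 99.160.0.0: no
  /8 197.0.0.0: no
  /10 6.0.0.0: no
  /0 0.0.0.0: MATCH
Selected: next-hop 20.81.26.241 via tun0 (matched /0)


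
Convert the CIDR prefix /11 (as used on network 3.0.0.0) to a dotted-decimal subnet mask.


/11 means 11 network bits, 21 host bits
Binary: 11111111111000000000000000000000
Mask: 255.224.0.0


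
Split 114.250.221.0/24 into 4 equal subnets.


New prefix = 24 + 2 = 26
Each subnet has 64 addresses
  114.250.221.0/26
  114.250.221.64/26
  114.250.221.128/26
  114.250.221.192/26
Subnets: 114.250.221.0/26, 114.250.221.64/26, 114.250.221.128/26, 114.250.221.192/26


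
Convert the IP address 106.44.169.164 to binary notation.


106 = 01101010
44 = 00101100
169 = 10101001
164 = 10100100
Binary: 01101010.00101100.10101001.10100100


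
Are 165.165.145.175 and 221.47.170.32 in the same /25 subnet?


Mask: 255.255.255.128
165.165.145.175 AND mask = 165.165.145.128
221.47.170.32 AND mask = 221.47.170.0
No, different subnets (165.165.145.128 vs 221.47.170.0)


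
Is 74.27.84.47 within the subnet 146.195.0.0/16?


Subnet network: 146.195.0.0
Test IP AND mask: 74.27.0.0
No, 74.27.84.47 is not in 146.195.0.0/16


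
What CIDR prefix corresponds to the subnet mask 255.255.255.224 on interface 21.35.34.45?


Binary: 11111111.11111111.11111111.11100000
Count leading 1s
Prefix: /27


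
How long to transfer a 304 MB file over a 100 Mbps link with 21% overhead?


Effective throughput = 100 * (1 - 21/100) = 79 Mbps
File size in Mb = 304 * 8 = 2432 Mb
Time = 2432 / 79
Time = 30.7848 seconds


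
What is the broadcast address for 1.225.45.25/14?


Network: 1.224.0.0/14
Host bits = 18
Set all host bits to 1:
Broadcast: 1.227.255.255


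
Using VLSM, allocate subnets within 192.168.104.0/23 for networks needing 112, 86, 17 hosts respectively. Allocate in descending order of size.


112 hosts -> /25 (126 usable): 192.168.104.0/25
86 hosts -> /25 (126 usable): 192.168.104.128/25
17 hosts -> /27 (30 usable): 192.168.105.0/27
Allocation: 192.168.104.0/25 (112 hosts, 126 usable); 192.168.104.128/25 (86 hosts, 126 usable); 192.168.105.0/27 (17 hosts, 30 usable)


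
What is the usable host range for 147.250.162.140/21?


Network: 147.250.160.0
Broadcast: 147.250.167.255
First usable = network + 1
Last usable = broadcast - 1
Range: 147.250.160.1 to 147.250.167.254


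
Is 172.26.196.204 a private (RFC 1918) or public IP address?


RFC 1918 private ranges:
  10.0.0.0/8 (10.0.0.0 - 10.255.255.255)
  172.16.0.0/12 (172.16.0.0 - 172.31.255.255)
  192.168.0.0/16 (192.168.0.0 - 192.168.255.255)
Private (in 172.16.0.0/12)


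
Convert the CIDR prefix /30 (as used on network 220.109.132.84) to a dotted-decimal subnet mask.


/30 means 30 network bits, 2 host bits
Binary: 11111111111111111111111111111100
Mask: 255.255.255.252


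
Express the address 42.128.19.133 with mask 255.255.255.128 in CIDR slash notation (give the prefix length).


Binary: 11111111.11111111.11111111.10000000
Count leading 1s
Prefix: /25


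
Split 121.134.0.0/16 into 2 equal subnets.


New prefix = 16 + 1 = 17
Each subnet has 32768 addresses
  121.134.0.0/17
  121.134.128.0/17
Subnets: 121.134.0.0/17, 121.134.128.0/17


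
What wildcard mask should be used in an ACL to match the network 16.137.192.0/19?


Subnet mask: 255.255.224.0
Wildcard = 255.255.255.255 - subnet mask
255 - 255 = 0
255 - 255 = 0
255 - 224 = 31
255 - 0 = 255
Wildcard: 0.0.31.255


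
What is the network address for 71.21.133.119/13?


IP:   01000111.00010101.10000101.01110111
Mask: 11111111.11111000.00000000.00000000
AND operation:
Net:  01000111.00010000.00000000.00000000
Network: 71.16.0.0/13


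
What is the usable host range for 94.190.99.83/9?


Network: 94.128.0.0
Broadcast: 94.255.255.255
First usable = network + 1
Last usable = broadcast - 1
Range: 94.128.0.1 to 94.255.255.254


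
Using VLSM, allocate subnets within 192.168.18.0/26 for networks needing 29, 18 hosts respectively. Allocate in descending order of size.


29 hosts -> /27 (30 usable): 192.168.18.0/27
18 hosts -> /27 (30 usable): 192.168.18.32/27
Allocation: 192.168.18.0/27 (29 hosts, 30 usable); 192.168.18.32/27 (18 hosts, 30 usable)


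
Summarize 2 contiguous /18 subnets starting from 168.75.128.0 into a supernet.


Original prefix: /18
Number of subnets: 2 = 2^1
New prefix = 18 - 1 = 17
Supernet: 168.75.128.0/17


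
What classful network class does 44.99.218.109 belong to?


First octet: 44
Binary: 00101100
0xxxxxxx -> Class A (1-126)
Class A, default mask 255.0.0.0 (/8)


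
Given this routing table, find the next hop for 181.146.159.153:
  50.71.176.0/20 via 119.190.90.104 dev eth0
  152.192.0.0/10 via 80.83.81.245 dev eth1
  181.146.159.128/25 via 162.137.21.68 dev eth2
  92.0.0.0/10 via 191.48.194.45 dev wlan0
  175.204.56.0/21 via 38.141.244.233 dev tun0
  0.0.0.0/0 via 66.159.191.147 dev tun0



Longest prefix match for 181.146.159.153:
  /20 50.71.176.0: no
  /10 152.192.0.0: no
  /25 181.146.159.128: MATCH
  /10 92.0.0.0: no
  /21 175.204.56.0: no
  /0 0.0.0.0: MATCH
Selected: next-hop 162.137.21.68 via eth2 (matched /25)


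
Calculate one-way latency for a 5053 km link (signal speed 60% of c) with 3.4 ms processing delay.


Speed = 0.6 * 3e5 km/s = 180000 km/s
Propagation delay = 5053 / 180000 = 0.0281 s = 28.0722 ms
Processing delay = 3.4 ms
Total one-way latency = 31.4722 ms


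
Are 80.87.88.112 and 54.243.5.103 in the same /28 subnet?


Mask: 255.255.255.240
80.87.88.112 AND mask = 80.87.88.112
54.243.5.103 AND mask = 54.243.5.96
No, different subnets (80.87.88.112 vs 54.243.5.96)


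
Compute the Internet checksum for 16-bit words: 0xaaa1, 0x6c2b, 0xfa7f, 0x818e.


Sum all words (with carry folding):
+ 0xaaa1 = 0xaaa1
+ 0x6c2b = 0x16cd
+ 0xfa7f = 0x114d
+ 0x818e = 0x92db
One's complement: ~0x92db
Checksum = 0x6d24


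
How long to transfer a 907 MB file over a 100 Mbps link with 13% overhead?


Effective throughput = 100 * (1 - 13/100) = 87 Mbps
File size in Mb = 907 * 8 = 7256 Mb
Time = 7256 / 87
Time = 83.4023 seconds


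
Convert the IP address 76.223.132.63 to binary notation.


76 = 01001100
223 = 11011111
132 = 10000100
63 = 00111111
Binary: 01001100.11011111.10000100.00111111


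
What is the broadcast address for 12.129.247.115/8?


Network: 12.0.0.0/8
Host bits = 24
Set all host bits to 1:
Broadcast: 12.255.255.255


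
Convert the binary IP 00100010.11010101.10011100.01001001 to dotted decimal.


00100010 = 34
11010101 = 213
10011100 = 156
01001001 = 73
IP: 34.213.156.73


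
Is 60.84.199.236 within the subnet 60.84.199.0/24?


Subnet network: 60.84.199.0
Test IP AND mask: 60.84.199.0
Yes, 60.84.199.236 is in 60.84.199.0/24


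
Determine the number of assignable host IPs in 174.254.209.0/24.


Host bits = 32 - 24 = 8
Total addresses = 2^8 = 256
Usable = total - 2 (network and broadcast)
Usable hosts: 254


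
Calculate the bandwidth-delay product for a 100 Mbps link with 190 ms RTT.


BDP = bandwidth * RTT
= 100 Mbps * 190 ms
= 100 * 1e6 * 190 / 1000 bits
= 19000000 bits
= 2375000 bytes
= 2319.3359 KB
BDP = 19000000 bits (2375000 bytes)


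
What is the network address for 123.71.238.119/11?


IP:   01111011.01000111.11101110.01110111
Mask: 11111111.11100000.00000000.00000000
AND operation:
Net:  01111011.01000000.00000000.00000000
Network: 123.64.0.0/11


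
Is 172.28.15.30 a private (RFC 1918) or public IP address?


RFC 1918 private ranges:
  10.0.0.0/8 (10.0.0.0 - 10.255.255.255)
  172.16.0.0/12 (172.16.0.0 - 172.31.255.255)
  192.168.0.0/16 (192.168.0.0 - 192.168.255.255)
Private (in 172.16.0.0/12)


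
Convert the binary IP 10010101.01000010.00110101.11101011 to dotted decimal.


10010101 = 149
01000010 = 66
00110101 = 53
11101011 = 235
IP: 149.66.53.235


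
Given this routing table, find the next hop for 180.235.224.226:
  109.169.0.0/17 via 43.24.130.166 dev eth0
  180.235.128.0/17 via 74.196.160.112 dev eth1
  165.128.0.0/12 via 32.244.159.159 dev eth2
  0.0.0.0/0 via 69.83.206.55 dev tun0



Longest prefix match for 180.235.224.226:
  /17 109.169.0.0: no
  /17 180.235.128.0: MATCH
  /12 165.128.0.0: no
  /0 0.0.0.0: MATCH
Selected: next-hop 74.196.160.112 via eth1 (matched /17)


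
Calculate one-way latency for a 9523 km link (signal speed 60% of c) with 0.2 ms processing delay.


Speed = 0.6 * 3e5 km/s = 180000 km/s
Propagation delay = 9523 / 180000 = 0.0529 s = 52.9056 ms
Processing delay = 0.2 ms
Total one-way latency = 53.1056 ms


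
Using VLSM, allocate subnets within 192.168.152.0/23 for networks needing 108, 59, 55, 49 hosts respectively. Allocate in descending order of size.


108 hosts -> /25 (126 usable): 192.168.152.0/25
59 hosts -> /26 (62 usable): 192.168.152.128/26
55 hosts -> /26 (62 usable): 192.168.152.192/26
49 hosts -> /26 (62 usable): 192.168.153.0/26
Allocation: 192.168.152.0/25 (108 hosts, 126 usable); 192.168.152.128/26 (59 hosts, 62 usable); 192.168.152.192/26 (55 hosts, 62 usable); 192.168.153.0/26 (49 hosts, 62 usable)


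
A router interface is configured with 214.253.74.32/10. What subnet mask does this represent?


/10 means 10 network bits, 22 host bits
Binary: 11111111110000000000000000000000
Mask: 255.192.0.0


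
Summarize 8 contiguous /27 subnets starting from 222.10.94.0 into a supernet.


Original prefix: /27
Number of subnets: 8 = 2^3
New prefix = 27 - 3 = 24
Supernet: 222.10.94.0/24


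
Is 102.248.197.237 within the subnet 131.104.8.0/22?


Subnet network: 131.104.8.0
Test IP AND mask: 102.248.196.0
No, 102.248.197.237 is not in 131.104.8.0/22


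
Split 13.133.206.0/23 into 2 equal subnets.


New prefix = 23 + 1 = 24
Each subnet has 256 addresses
  13.133.206.0/24
  13.133.207.0/24
Subnets: 13.133.206.0/24, 13.133.207.0/24


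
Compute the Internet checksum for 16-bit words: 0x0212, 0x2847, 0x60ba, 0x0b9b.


Sum all words (with carry folding):
+ 0x0212 = 0x0212
+ 0x2847 = 0x2a59
+ 0x60ba = 0x8b13
+ 0x0b9b = 0x96ae
One's complement: ~0x96ae
Checksum = 0x6951


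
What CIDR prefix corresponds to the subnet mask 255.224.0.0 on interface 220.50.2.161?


Binary: 11111111.11100000.00000000.00000000
Count leading 1s
Prefix: /11


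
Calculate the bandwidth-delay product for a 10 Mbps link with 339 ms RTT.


BDP = bandwidth * RTT
= 10 Mbps * 339 ms
= 10 * 1e6 * 339 / 1000 bits
= 3390000 bits
= 423750 bytes
= 413.8184 KB
BDP = 3390000 bits (423750 bytes)


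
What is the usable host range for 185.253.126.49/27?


Network: 185.253.126.32
Broadcast: 185.253.126.63
First usable = network + 1
Last usable = broadcast - 1
Range: 185.253.126.33 to 185.253.126.62


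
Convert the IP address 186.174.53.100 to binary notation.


186 = 10111010
174 = 10101110
53 = 00110101
100 = 01100100
Binary: 10111010.10101110.00110101.01100100


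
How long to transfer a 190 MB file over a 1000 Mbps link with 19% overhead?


Effective throughput = 1000 * (1 - 19/100) = 810 Mbps
File size in Mb = 190 * 8 = 1520 Mb
Time = 1520 / 810
Time = 1.8765 seconds


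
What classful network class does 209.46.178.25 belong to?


First octet: 209
Binary: 11010001
110xxxxx -> Class C (192-223)
Class C, default mask 255.255.255.0 (/24)


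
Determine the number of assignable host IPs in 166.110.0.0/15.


Host bits = 32 - 15 = 17
Total addresses = 2^17 = 131072
Usable = total - 2 (network and broadcast)
Usable hosts: 131070


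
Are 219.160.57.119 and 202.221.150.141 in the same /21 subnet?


Mask: 255.255.248.0
219.160.57.119 AND mask = 219.160.56.0
202.221.150.141 AND mask = 202.221.144.0
No, different subnets (219.160.56.0 vs 202.221.144.0)


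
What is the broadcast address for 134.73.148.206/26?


Network: 134.73.148.192/26
Host bits = 6
Set all host bits to 1:
Broadcast: 134.73.148.255


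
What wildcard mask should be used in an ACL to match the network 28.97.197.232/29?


Subnet mask: 255.255.255.248
Wildcard = 255.255.255.255 - subnet mask
255 - 255 = 0
255 - 255 = 0
255 - 255 = 0
255 - 248 = 7
Wildcard: 0.0.0.7


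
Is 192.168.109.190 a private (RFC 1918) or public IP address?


RFC 1918 private ranges:
  10.0.0.0/8 (10.0.0.0 - 10.255.255.255)
  172.16.0.0/12 (172.16.0.0 - 172.31.255.255)
  192.168.0.0/16 (192.168.0.0 - 192.168.255.255)
Private (in 192.168.0.0/16)


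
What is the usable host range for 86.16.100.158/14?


Network: 86.16.0.0
Broadcast: 86.19.255.255
First usable = network + 1
Last usable = broadcast - 1
Range: 86.16.0.1 to 86.19.255.254


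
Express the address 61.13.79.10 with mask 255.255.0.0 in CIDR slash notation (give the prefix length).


Binary: 11111111.11111111.00000000.00000000
Count leading 1s
Prefix: /16


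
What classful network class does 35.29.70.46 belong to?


First octet: 35
Binary: 00100011
0xxxxxxx -> Class A (1-126)
Class A, default mask 255.0.0.0 (/8)


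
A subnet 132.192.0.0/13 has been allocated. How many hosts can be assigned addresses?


Host bits = 32 - 13 = 19
Total addresses = 2^19 = 524288
Usable = total - 2 (network and broadcast)
Usable hosts: 524286


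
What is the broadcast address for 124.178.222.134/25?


Network: 124.178.222.128/25
Host bits = 7
Set all host bits to 1:
Broadcast: 124.178.222.255


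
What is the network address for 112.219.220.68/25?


IP:   01110000.11011011.11011100.01000100
Mask: 11111111.11111111.11111111.10000000
AND operation:
Net:  01110000.11011011.11011100.00000000
Network: 112.219.220.0/25


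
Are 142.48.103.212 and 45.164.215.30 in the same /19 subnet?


Mask: 255.255.224.0
142.48.103.212 AND mask = 142.48.96.0
45.164.215.30 AND mask = 45.164.192.0
No, different subnets (142.48.96.0 vs 45.164.192.0)


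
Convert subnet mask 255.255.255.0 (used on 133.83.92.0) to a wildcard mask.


Subnet mask: 255.255.255.0
Wildcard = 255.255.255.255 - subnet mask
255 - 255 = 0
255 - 255 = 0
255 - 255 = 0
255 - 0 = 255
Wildcard: 0.0.0.255


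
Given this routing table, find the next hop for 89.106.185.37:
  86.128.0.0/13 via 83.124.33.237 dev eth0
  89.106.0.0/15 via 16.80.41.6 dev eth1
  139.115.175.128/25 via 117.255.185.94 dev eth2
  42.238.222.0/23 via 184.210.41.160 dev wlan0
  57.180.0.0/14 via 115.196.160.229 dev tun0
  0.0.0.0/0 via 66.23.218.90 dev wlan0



Longest prefix match for 89.106.185.37:
  /13 86.128.0.0: no
  /15 89.106.0.0: MATCH
  /25 139.115.175.128: no
  /23 42.238.222.0: no
  /14 57.180.0.0: no
  /0 0.0.0.0: MATCH
Selected: next-hop 16.80.41.6 via eth1 (matched /15)


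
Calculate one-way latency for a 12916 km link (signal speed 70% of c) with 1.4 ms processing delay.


Speed = 0.7 * 3e5 km/s = 210000 km/s
Propagation delay = 12916 / 210000 = 0.0615 s = 61.5048 ms
Processing delay = 1.4 ms
Total one-way latency = 62.9048 ms


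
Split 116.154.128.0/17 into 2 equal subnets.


New prefix = 17 + 1 = 18
Each subnet has 16384 addresses
  116.154.128.0/18
  116.154.192.0/18
Subnets: 116.154.128.0/18, 116.154.192.0/18


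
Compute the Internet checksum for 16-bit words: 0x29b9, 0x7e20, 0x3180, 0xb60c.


Sum all words (with carry folding):
+ 0x29b9 = 0x29b9
+ 0x7e20 = 0xa7d9
+ 0x3180 = 0xd959
+ 0xb60c = 0x8f66
One's complement: ~0x8f66
Checksum = 0x7099


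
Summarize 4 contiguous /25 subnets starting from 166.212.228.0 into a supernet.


Original prefix: /25
Number of subnets: 4 = 2^2
New prefix = 25 - 2 = 23
Supernet: 166.212.228.0/23


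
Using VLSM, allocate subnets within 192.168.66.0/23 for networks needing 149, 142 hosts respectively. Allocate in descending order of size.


149 hosts -> /24 (254 usable): 192.168.66.0/24
142 hosts -> /24 (254 usable): 192.168.67.0/24
Allocation: 192.168.66.0/24 (149 hosts, 254 usable); 192.168.67.0/24 (142 hosts, 254 usable)


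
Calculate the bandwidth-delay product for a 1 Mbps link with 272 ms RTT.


BDP = bandwidth * RTT
= 1 Mbps * 272 ms
= 1 * 1e6 * 272 / 1000 bits
= 272000 bits
= 34000 bytes
= 33.2031 KB
BDP = 272000 bits (34000 bytes)


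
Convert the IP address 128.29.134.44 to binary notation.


128 = 10000000
29 = 00011101
134 = 10000110
44 = 00101100
Binary: 10000000.00011101.10000110.00101100


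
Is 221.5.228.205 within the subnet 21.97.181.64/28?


Subnet network: 21.97.181.64
Test IP AND mask: 221.5.228.192
No, 221.5.228.205 is not in 21.97.181.64/28


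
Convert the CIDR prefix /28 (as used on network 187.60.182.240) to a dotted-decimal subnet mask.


/28 means 28 network bits, 4 host bits
Binary: 11111111111111111111111111110000
Mask: 255.255.255.240


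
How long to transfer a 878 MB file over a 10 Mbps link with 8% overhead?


Effective throughput = 10 * (1 - 8/100) = 9.2 Mbps
File size in Mb = 878 * 8 = 7024 Mb
Time = 7024 / 9.2
Time = 763.4783 seconds


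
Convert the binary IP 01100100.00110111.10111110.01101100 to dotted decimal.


01100100 = 100
00110111 = 55
10111110 = 190
01101100 = 108
IP: 100.55.190.108


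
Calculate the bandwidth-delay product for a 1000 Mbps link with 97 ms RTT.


BDP = bandwidth * RTT
= 1000 Mbps * 97 ms
= 1000 * 1e6 * 97 / 1000 bits
= 97000000 bits
= 12125000 bytes
= 11840.8203 KB
BDP = 97000000 bits (12125000 bytes)


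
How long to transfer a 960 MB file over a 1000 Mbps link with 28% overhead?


Effective throughput = 1000 * (1 - 28/100) = 720 Mbps
File size in Mb = 960 * 8 = 7680 Mb
Time = 7680 / 720
Time = 10.6667 seconds


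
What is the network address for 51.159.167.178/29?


IP:   00110011.10011111.10100111.10110010
Mask: 11111111.11111111.11111111.11111000
AND operation:
Net:  00110011.10011111.10100111.10110000
Network: 51.159.167.176/29


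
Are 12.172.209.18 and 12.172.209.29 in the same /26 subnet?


Mask: 255.255.255.192
12.172.209.18 AND mask = 12.172.209.0
12.172.209.29 AND mask = 12.172.209.0
Yes, same subnet (12.172.209.0)


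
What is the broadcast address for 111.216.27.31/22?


Network: 111.216.24.0/22
Host bits = 10
Set all host bits to 1:
Broadcast: 111.216.27.255


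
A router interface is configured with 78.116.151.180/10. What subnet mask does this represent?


/10 means 10 network bits, 22 host bits
Binary: 11111111110000000000000000000000
Mask: 255.192.0.0


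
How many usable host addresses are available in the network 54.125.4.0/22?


Host bits = 32 - 22 = 10
Total addresses = 2^10 = 1024
Usable = total - 2 (network and broadcast)
Usable hosts: 1022


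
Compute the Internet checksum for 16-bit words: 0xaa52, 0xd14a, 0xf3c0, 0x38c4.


Sum all words (with carry folding):
+ 0xaa52 = 0xaa52
+ 0xd14a = 0x7b9d
+ 0xf3c0 = 0x6f5e
+ 0x38c4 = 0xa822
One's complement: ~0xa822
Checksum = 0x57dd


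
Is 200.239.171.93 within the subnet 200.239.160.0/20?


Subnet network: 200.239.160.0
Test IP AND mask: 200.239.160.0
Yes, 200.239.171.93 is in 200.239.160.0/20


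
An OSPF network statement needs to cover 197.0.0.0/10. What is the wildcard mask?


Subnet mask: 255.192.0.0
Wildcard = 255.255.255.255 - subnet mask
255 - 255 = 0
255 - 192 = 63
255 - 0 = 255
255 - 0 = 255
Wildcard: 0.63.255.255


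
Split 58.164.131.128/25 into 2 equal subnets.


New prefix = 25 + 1 = 26
Each subnet has 64 addresses
  58.164.131.128/26
  58.164.131.192/26
Subnets: 58.164.131.128/26, 58.164.131.192/26


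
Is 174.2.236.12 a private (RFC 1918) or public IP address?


RFC 1918 private ranges:
  10.0.0.0/8 (10.0.0.0 - 10.255.255.255)
  172.16.0.0/12 (172.16.0.0 - 172.31.255.255)
  192.168.0.0/16 (192.168.0.0 - 192.168.255.255)
Public (not in any RFC 1918 range)


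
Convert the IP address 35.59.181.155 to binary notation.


35 = 00100011
59 = 00111011
181 = 10110101
155 = 10011011
Binary: 00100011.00111011.10110101.10011011


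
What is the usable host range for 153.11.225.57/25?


Network: 153.11.225.0
Broadcast: 153.11.225.127
First usable = network + 1
Last usable = broadcast - 1
Range: 153.11.225.1 to 153.11.225.126


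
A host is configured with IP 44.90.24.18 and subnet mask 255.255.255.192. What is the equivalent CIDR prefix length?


Binary: 11111111.11111111.11111111.11000000
Count leading 1s
Prefix: /26


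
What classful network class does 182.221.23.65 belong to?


First octet: 182
Binary: 10110110
10xxxxxx -> Class B (128-191)
Class B, default mask 255.255.0.0 (/16)


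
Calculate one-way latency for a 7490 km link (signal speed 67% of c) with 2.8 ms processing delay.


Speed = 0.67 * 3e5 km/s = 201000 km/s
Propagation delay = 7490 / 201000 = 0.0373 s = 37.2637 ms
Processing delay = 2.8 ms
Total one-way latency = 40.0637 ms


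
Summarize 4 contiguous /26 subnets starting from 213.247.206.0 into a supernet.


Original prefix: /26
Number of subnets: 4 = 2^2
New prefix = 26 - 2 = 24
Supernet: 213.247.206.0/24


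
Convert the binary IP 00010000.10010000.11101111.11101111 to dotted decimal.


00010000 = 16
10010000 = 144
11101111 = 239
11101111 = 239
IP: 16.144.239.239


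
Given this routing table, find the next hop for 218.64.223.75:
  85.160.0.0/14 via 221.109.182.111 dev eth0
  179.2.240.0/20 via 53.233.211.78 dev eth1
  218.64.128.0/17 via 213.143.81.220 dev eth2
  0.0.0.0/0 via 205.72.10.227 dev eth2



Longest prefix match for 218.64.223.75:
  /14 85.160.0.0: no
  /20 179.2.240.0: no
  /17 218.64.128.0: MATCH
  /0 0.0.0.0: MATCH
Selected: next-hop 213.143.81.220 via eth2 (matched /17)


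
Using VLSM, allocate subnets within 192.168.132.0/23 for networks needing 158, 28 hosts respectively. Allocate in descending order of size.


158 hosts -> /24 (254 usable): 192.168.132.0/24
28 hosts -> /27 (30 usable): 192.168.133.0/27
Allocation: 192.168.132.0/24 (158 hosts, 254 usable); 192.168.133.0/27 (28 hosts, 30 usable)


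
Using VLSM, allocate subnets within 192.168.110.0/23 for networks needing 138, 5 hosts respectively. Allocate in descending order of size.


138 hosts -> /24 (254 usable): 192.168.110.0/24
5 hosts -> /29 (6 usable): 192.168.111.0/29
Allocation: 192.168.110.0/24 (138 hosts, 254 usable); 192.168.111.0/29 (5 hosts, 6 usable)


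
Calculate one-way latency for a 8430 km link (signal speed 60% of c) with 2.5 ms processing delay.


Speed = 0.6 * 3e5 km/s = 180000 km/s
Propagation delay = 8430 / 180000 = 0.0468 s = 46.8333 ms
Processing delay = 2.5 ms
Total one-way latency = 49.3333 ms


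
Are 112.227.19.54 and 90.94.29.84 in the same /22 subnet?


Mask: 255.255.252.0
112.227.19.54 AND mask = 112.227.16.0
90.94.29.84 AND mask = 90.94.28.0
No, different subnets (112.227.16.0 vs 90.94.28.0)


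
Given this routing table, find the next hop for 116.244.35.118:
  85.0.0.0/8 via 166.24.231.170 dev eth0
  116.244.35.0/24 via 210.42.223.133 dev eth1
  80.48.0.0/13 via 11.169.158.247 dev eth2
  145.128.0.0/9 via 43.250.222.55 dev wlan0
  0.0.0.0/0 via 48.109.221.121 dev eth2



Longest prefix match for 116.244.35.118:
  /8 85.0.0.0: no
  /24 116.244.35.0: MATCH
  /13 80.48.0.0: no
  /9 145.128.0.0: no
  /0 0.0.0.0: MATCH
Selected: next-hop 210.42.223.133 via eth1 (matched /24)


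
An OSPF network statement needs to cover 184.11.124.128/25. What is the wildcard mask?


Subnet mask: 255.255.255.128
Wildcard = 255.255.255.255 - subnet mask
255 - 255 = 0
255 - 255 = 0
255 - 255 = 0
255 - 128 = 127
Wildcard: 0.0.0.127


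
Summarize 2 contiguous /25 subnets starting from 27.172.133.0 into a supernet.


Original prefix: /25
Number of subnets: 2 = 2^1
New prefix = 25 - 1 = 24
Supernet: 27.172.133.0/24


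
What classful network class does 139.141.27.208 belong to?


First octet: 139
Binary: 10001011
10xxxxxx -> Class B (128-191)
Class B, default mask 255.255.0.0 (/16)


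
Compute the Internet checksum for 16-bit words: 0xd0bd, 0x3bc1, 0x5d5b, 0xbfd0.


Sum all words (with carry folding):
+ 0xd0bd = 0xd0bd
+ 0x3bc1 = 0x0c7f
+ 0x5d5b = 0x69da
+ 0xbfd0 = 0x29ab
One's complement: ~0x29ab
Checksum = 0xd654


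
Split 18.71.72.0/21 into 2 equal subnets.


New prefix = 21 + 1 = 22
Each subnet has 1024 addresses
  18.71.72.0/22
  18.71.76.0/22
Subnets: 18.71.72.0/22, 18.71.76.0/22


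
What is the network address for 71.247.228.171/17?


IP:   01000111.11110111.11100100.10101011
Mask: 11111111.11111111.10000000.00000000
AND operation:
Net:  01000111.11110111.10000000.00000000
Network: 71.247.128.0/17


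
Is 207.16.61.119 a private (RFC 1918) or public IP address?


RFC 1918 private ranges:
  10.0.0.0/8 (10.0.0.0 - 10.255.255.255)
  172.16.0.0/12 (172.16.0.0 - 172.31.255.255)
  192.168.0.0/16 (192.168.0.0 - 192.168.255.255)
Public (not in any RFC 1918 range)


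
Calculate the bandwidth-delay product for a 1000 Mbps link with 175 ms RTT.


BDP = bandwidth * RTT
= 1000 Mbps * 175 ms
= 1000 * 1e6 * 175 / 1000 bits
= 175000000 bits
= 21875000 bytes
= 21362.3047 KB
BDP = 175000000 bits (21875000 bytes)


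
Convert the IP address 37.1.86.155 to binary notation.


37 = 00100101
1 = 00000001
86 = 01010110
155 = 10011011
Binary: 00100101.00000001.01010110.10011011


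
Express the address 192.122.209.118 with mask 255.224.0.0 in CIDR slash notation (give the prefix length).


Binary: 11111111.11100000.00000000.00000000
Count leading 1s
Prefix: /11


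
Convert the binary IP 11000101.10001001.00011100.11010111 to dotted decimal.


11000101 = 197
10001001 = 137
00011100 = 28
11010111 = 215
IP: 197.137.28.215


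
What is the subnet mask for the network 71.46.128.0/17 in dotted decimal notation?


/17 means 17 network bits, 15 host bits
Binary: 11111111111111111000000000000000
Mask: 255.255.128.0


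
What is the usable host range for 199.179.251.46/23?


Network: 199.179.250.0
Broadcast: 199.179.251.255
First usable = network + 1
Last usable = broadcast - 1
Range: 199.179.250.1 to 199.179.251.254


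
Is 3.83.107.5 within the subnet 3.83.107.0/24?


Subnet network: 3.83.107.0
Test IP AND mask: 3.83.107.0
Yes, 3.83.107.5 is in 3.83.107.0/24


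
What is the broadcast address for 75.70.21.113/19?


Network: 75.70.0.0/19
Host bits = 13
Set all host bits to 1:
Broadcast: 75.70.31.255


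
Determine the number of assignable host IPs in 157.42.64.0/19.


Host bits = 32 - 19 = 13
Total addresses = 2^13 = 8192
Usable = total - 2 (network and broadcast)
Usable hosts: 8190


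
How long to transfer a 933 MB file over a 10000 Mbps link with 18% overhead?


Effective throughput = 10000 * (1 - 18/100) = 8200 Mbps
File size in Mb = 933 * 8 = 7464 Mb
Time = 7464 / 8200
Time = 0.9102 seconds


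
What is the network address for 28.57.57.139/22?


IP:   00011100.00111001.00111001.10001011
Mask: 11111111.11111111.11111100.00000000
AND operation:
Net:  00011100.00111001.00111000.00000000
Network: 28.57.56.0/22


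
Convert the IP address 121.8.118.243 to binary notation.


121 = 01111001
8 = 00001000
118 = 01110110
243 = 11110011
Binary: 01111001.00001000.01110110.11110011


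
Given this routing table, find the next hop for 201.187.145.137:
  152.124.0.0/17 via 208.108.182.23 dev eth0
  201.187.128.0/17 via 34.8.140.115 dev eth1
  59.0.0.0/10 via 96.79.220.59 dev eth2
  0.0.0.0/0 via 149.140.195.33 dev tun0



Longest prefix match for 201.187.145.137:
  /17 152.124.0.0: no
  /17 201.187.128.0: MATCH
  /10 59.0.0.0: no
  /0 0.0.0.0: MATCH
Selected: next-hop 34.8.140.115 via eth1 (matched /17)
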